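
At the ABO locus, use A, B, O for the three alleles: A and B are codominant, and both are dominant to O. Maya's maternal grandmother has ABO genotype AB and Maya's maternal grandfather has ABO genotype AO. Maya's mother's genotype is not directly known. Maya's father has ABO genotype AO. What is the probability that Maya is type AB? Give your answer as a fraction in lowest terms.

Maya's mother's ABO genotype from AB × AO: 1/4 AA, 1/4 AB, 1/4 AO, 1/4 BO.
Crossing each possibility with the father AO and summing P(type AB): 1/4·0 + 1/4·1/4 + 1/4·0 + 1/4·1/4 = 1/8.

1/8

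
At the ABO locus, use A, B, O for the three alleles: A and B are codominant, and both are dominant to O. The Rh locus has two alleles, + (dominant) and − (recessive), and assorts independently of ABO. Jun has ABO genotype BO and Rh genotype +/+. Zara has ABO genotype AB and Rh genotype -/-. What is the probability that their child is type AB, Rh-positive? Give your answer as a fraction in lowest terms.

ABO cross BO × AB → offspring phenotypes: 1/4 A, 1/2 B, 1/4 AB.
Rh cross +/+ × -/- → 1 Rh+.
Independent loci: P(type AB, Rh-positive) = 1/4 × 1 = 1/4.

1/4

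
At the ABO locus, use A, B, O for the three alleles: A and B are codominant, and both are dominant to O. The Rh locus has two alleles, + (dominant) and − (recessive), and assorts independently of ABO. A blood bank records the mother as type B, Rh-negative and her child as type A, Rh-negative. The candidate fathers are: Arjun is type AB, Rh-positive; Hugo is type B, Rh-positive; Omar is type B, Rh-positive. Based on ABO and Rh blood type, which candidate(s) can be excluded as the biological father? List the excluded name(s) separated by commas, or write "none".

Hugo, Omar

A candidate is excluded only if no genotype consistent with his phenotype could produce a type A, Rh-negative child with a type B, Rh-negative mother.
Hugo (type B, Rh+): no genotype consistent with that phenotype can produce a type-A Rh- child with a type-B mother.
Omar (type B, Rh+): no genotype consistent with that phenotype can produce a type-A Rh- child with a type-B mother.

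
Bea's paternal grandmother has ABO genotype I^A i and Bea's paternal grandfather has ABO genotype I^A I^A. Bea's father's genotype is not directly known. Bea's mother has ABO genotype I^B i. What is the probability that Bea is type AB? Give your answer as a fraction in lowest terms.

3/8

Bea's father's ABO genotype from I^A i × I^A I^A: 1/2 I^A I^A, 1/2 I^A i.
Crossing each possibility with the mother I^B i and summing P(type AB): 1/2·1/2 + 1/2·1/4 = 3/8.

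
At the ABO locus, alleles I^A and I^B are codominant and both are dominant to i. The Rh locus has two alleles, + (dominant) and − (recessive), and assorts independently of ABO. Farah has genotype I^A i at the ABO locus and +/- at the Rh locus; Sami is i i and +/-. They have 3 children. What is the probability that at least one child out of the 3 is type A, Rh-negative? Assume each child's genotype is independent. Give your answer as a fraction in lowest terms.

169/512

ABO cross I^A i × i i → 1/2 O, 1/2 A.
Rh cross +/- × +/- → 3/4 Rh+, 1/4 Rh-; so P(type A, Rh-negative) = 1/2 × 1/4 = 1/8 per child.
P(none) = (7/8)^3 = 343/512; P(at least one) = 1 − 343/512 = 169/512.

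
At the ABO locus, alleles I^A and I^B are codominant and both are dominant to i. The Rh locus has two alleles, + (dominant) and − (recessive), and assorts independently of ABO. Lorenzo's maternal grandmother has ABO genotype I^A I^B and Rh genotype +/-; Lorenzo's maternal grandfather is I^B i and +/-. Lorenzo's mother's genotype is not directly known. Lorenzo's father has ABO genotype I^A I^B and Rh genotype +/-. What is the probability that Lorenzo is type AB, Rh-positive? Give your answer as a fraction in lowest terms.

9/32

Lorenzo's mother's ABO genotype from I^A I^B × I^B i: 1/4 I^A I^B, 1/4 I^A i, 1/4 I^B I^B, 1/4 I^B i.
Crossing each possibility with the father I^A I^B and summing P(type AB): 1/4·1/2 + 1/4·1/4 + 1/4·1/2 + 1/4·1/4 = 3/8.
Similarly for Rh via the mother's Rh distribution: P(Rh+) = 3/4.
Independent loci: 3/8 × 3/4 = 9/32.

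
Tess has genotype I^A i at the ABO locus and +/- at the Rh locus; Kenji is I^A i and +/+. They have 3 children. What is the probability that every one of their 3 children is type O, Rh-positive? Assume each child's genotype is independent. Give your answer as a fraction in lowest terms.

ABO cross I^A i × I^A i → 1/4 O, 3/4 A.
Rh cross +/- × +/+ → 1 Rh+; so P(type O, Rh-positive) = 1/4 × 1 = 1/4 per child.
All 3 independent: (1/4)^3 = 1/64.

1/64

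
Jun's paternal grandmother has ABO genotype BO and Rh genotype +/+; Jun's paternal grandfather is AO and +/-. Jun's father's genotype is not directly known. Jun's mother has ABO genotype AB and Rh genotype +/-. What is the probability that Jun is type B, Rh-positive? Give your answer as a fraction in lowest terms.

21/64

Jun's father's ABO genotype from BO × AO: 1/4 AB, 1/4 AO, 1/4 BO, 1/4 OO.
Crossing each possibility with the mother AB and summing P(type B): 1/4·1/4 + 1/4·1/4 + 1/4·1/2 + 1/4·1/2 = 3/8.
Similarly for Rh via the father's Rh distribution: P(Rh+) = 7/8.
Independent loci: 3/8 × 7/8 = 21/64.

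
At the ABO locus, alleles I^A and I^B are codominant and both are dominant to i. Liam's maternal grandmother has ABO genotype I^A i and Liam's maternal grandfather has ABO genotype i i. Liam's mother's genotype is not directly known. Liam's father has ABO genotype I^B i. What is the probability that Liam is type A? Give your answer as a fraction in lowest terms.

1/8

Liam's mother's ABO genotype from I^A i × i i: 1/2 I^A i, 1/2 i i.
Crossing each possibility with the father I^B i and summing P(type A): 1/2·1/4 + 1/2·0 = 1/8.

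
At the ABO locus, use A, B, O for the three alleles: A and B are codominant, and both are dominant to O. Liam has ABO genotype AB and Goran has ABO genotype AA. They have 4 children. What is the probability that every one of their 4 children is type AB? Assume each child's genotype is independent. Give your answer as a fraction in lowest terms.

1/16

ABO cross AB × AA → 1/2 A, 1/2 AB.
So P(type AB) = 1/2 per child.
All 4 independent: (1/2)^4 = 1/16.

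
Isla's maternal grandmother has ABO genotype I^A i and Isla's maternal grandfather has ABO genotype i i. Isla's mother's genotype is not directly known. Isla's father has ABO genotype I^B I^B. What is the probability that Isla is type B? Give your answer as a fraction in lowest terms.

3/4

Isla's mother's ABO genotype from I^A i × i i: 1/2 I^A i, 1/2 i i.
Crossing each possibility with the father I^B I^B and summing P(type B): 1/2·1/2 + 1/2·1 = 3/4.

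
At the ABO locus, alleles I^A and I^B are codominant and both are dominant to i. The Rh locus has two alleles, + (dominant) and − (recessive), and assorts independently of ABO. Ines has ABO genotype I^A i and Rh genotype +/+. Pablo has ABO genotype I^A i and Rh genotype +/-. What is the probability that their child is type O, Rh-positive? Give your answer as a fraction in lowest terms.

ABO cross I^A i × I^A i → offspring phenotypes: 1/4 O, 3/4 A.
Rh cross +/+ × +/- → 1 Rh+.
Independent loci: P(type O, Rh-positive) = 1/4 × 1 = 1/4.

1/4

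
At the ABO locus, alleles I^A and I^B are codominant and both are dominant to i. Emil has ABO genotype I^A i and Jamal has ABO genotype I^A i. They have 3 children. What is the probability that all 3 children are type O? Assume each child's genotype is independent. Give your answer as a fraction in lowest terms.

1/64

ABO cross I^A i × I^A i → 1/4 O, 3/4 A.
So P(type O) = 1/4 per child.
All 3 independent: (1/4)^3 = 1/64.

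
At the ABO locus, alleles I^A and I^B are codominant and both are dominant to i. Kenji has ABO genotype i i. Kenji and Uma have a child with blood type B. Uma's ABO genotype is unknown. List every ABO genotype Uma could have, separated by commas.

For each candidate genotype of Uma, check whether crossing it with i i can produce every observed child phenotype.
  I^A I^A → possible child types {A} ✗
  I^A I^B → possible child types {A, B} ✓
  I^A i → possible child types {O, A} ✗
  I^B I^B → possible child types {B} ✓
  I^B i → possible child types {O, B} ✓
  i i → possible child types {O} ✗

I^A I^B, I^B I^B, I^B i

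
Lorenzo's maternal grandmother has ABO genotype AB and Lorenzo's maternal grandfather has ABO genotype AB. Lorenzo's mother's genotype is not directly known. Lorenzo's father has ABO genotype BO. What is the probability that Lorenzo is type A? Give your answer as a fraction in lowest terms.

Lorenzo's mother's ABO genotype from AB × AB: 1/4 AA, 1/2 AB, 1/4 BB.
Crossing each possibility with the father BO and summing P(type A): 1/4·1/2 + 1/2·1/4 + 1/4·0 = 1/4.

1/4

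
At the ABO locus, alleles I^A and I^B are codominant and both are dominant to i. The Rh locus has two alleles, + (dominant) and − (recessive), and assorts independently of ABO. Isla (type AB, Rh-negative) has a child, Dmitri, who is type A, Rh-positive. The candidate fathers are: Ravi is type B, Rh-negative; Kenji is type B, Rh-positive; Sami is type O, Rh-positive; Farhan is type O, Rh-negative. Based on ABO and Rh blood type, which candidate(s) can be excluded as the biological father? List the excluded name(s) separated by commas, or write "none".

Ravi, Farhan

A candidate is excluded only if no genotype consistent with his phenotype could produce a type A, Rh-positive child with a type AB, Rh-negative mother.
Ravi (type B, Rh-): no genotype consistent with that phenotype can produce a type-A Rh+ child with a type-AB mother.
Farhan (type O, Rh-): no genotype consistent with that phenotype can produce a type-A Rh+ child with a type-AB mother.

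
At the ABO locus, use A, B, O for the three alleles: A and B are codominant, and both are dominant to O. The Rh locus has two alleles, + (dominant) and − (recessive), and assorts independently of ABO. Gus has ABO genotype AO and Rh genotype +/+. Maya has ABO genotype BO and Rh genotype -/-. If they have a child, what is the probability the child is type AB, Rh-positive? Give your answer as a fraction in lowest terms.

ABO cross AO × BO → offspring phenotypes: 1/4 O, 1/4 A, 1/4 B, 1/4 AB.
Rh cross +/+ × -/- → 1 Rh+.
Independent loci: P(type AB, Rh-positive) = 1/4 × 1 = 1/4.

1/4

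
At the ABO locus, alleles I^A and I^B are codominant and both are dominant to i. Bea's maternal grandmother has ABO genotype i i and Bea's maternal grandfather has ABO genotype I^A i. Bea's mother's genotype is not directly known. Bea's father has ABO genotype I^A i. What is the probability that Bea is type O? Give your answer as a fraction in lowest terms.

Bea's mother's ABO genotype from i i × I^A i: 1/2 I^A i, 1/2 i i.
Crossing each possibility with the father I^A i and summing P(type O): 1/2·1/4 + 1/2·1/2 = 3/8.

3/8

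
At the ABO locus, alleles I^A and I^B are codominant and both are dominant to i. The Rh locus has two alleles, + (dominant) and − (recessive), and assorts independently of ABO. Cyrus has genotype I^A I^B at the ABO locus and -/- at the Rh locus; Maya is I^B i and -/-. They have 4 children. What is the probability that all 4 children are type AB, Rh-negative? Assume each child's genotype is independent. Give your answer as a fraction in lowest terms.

ABO cross I^A I^B × I^B i → 1/4 A, 1/2 B, 1/4 AB.
Rh cross -/- × -/- → 1 Rh-; so P(type AB, Rh-negative) = 1/4 × 1 = 1/4 per child.
All 4 independent: (1/4)^4 = 1/256.

1/256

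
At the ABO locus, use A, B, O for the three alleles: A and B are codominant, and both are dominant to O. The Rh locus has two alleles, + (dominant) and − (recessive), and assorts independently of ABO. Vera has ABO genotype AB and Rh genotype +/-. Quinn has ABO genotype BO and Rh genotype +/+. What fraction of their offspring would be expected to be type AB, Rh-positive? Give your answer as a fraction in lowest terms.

1/4

ABO cross AB × BO → offspring phenotypes: 1/4 A, 1/2 B, 1/4 AB.
Rh cross +/- × +/+ → 1 Rh+.
Independent loci: P(type AB, Rh-positive) = 1/4 × 1 = 1/4.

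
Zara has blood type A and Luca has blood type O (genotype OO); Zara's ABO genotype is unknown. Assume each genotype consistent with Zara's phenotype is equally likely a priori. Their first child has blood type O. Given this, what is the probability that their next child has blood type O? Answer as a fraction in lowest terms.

Possible genotypes: Zara ∈ {AA, AO}; Luca ∈ {OO}.
Weight each parental genotype pair by prior × P(type-O child):
  AO × OO: posterior weight 1; P(next child type O) = 1/2.
Weighted sum = 1/2.

1/2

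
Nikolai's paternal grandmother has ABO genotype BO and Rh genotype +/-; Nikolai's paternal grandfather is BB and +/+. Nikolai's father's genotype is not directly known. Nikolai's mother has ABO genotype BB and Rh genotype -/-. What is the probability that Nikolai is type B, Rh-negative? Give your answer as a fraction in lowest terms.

Nikolai's father's ABO genotype from BO × BB: 1/2 BB, 1/2 BO.
Crossing each possibility with the mother BB and summing P(type B): 1/2·1 + 1/2·1 = 1.
Similarly for Rh via the father's Rh distribution: P(Rh-) = 1/4.
Independent loci: 1 × 1/4 = 1/4.

1/4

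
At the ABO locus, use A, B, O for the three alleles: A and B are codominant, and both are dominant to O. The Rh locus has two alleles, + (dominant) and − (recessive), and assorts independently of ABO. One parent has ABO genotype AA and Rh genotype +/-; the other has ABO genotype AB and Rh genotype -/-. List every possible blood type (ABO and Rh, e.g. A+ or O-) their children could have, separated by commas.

Gametes from AA × AB give offspring ABO genotypes AA, AB, i.e. phenotypes A, AB.
Rh cross +/- × -/- → phenotypes Rh+, Rh-.
Combining independently: A+, A-, AB+, AB-.

A+, A-, AB+, AB-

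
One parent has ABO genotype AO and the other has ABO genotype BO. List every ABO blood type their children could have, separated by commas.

O, A, B, AB

Gametes from AO × BO give offspring ABO genotypes AB, AO, BO, OO, i.e. phenotypes O, A, B, AB.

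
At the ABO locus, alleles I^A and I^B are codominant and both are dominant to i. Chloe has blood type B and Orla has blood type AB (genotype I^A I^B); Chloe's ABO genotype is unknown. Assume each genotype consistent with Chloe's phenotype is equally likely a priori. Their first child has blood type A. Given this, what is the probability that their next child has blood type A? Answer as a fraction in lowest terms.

1/4

Possible genotypes: Chloe ∈ {I^B I^B, I^B i}; Orla ∈ {I^A I^B}.
Weight each parental genotype pair by prior × P(type-A child):
  I^B i × I^A I^B: posterior weight 1; P(next child type A) = 1/4.
Weighted sum = 1/4.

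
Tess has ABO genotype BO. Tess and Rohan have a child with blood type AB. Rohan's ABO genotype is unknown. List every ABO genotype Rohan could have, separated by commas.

For each candidate genotype of Rohan, check whether crossing it with BO can produce every observed child phenotype.
  AA → possible child types {A, AB} ✓
  AB → possible child types {A, B, AB} ✓
  AO → possible child types {O, A, B, AB} ✓
  BB → possible child types {B} ✗
  BO → possible child types {O, B} ✗
  OO → possible child types {O, B} ✗

AA, AB, AO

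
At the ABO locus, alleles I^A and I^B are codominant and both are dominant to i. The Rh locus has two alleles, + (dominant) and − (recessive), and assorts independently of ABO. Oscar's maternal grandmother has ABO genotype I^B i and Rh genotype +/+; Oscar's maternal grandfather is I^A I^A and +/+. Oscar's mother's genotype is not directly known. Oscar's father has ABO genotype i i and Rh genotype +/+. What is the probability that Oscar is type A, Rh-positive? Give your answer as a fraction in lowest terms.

Oscar's mother's ABO genotype from I^B i × I^A I^A: 1/2 I^A I^B, 1/2 I^A i.
Crossing each possibility with the father i i and summing P(type A): 1/2·1/2 + 1/2·1/2 = 1/2.
Similarly for Rh via the mother's Rh distribution: P(Rh+) = 1.
Independent loci: 1/2 × 1 = 1/2.

1/2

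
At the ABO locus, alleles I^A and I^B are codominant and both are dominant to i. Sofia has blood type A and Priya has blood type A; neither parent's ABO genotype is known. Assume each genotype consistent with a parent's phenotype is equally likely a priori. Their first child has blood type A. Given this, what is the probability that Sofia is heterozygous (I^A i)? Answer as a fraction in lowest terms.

7/15

Possible genotypes: Sofia ∈ {I^A I^A, I^A i}; Priya ∈ {I^A I^A, I^A i}.
Weight each parental genotype pair by prior × P(type-A child):
  I^A I^A × I^A I^A: posterior weight 4/15.
  I^A I^A × I^A i: posterior weight 4/15.
  I^A i × I^A I^A: posterior weight 4/15.
  I^A i × I^A i: posterior weight 1/5.
Sum the posterior weight over pairs where Sofia is I^A i: 7/15.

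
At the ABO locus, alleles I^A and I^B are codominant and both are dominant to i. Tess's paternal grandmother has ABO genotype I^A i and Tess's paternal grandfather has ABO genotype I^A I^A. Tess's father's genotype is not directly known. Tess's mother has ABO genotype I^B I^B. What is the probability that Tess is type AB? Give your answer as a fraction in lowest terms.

Tess's father's ABO genotype from I^A i × I^A I^A: 1/2 I^A I^A, 1/2 I^A i.
Crossing each possibility with the mother I^B I^B and summing P(type AB): 1/2·1 + 1/2·1/2 = 3/4.

3/4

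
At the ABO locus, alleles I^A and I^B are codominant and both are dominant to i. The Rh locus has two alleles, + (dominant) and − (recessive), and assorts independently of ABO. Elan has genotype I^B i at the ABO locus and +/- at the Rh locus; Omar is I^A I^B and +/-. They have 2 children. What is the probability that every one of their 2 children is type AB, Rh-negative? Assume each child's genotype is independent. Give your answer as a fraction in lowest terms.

ABO cross I^B i × I^A I^B → 1/4 A, 1/2 B, 1/4 AB.
Rh cross +/- × +/- → 3/4 Rh+, 1/4 Rh-; so P(type AB, Rh-negative) = 1/4 × 1/4 = 1/16 per child.
All 2 independent: (1/16)^2 = 1/256.

1/256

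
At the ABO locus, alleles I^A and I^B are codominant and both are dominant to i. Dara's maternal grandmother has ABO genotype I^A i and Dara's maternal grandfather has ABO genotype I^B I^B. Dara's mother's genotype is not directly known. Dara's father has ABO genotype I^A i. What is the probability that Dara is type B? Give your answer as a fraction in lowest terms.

Dara's mother's ABO genotype from I^A i × I^B I^B: 1/2 I^A I^B, 1/2 I^B i.
Crossing each possibility with the father I^A i and summing P(type B): 1/2·1/4 + 1/2·1/4 = 1/4.

1/4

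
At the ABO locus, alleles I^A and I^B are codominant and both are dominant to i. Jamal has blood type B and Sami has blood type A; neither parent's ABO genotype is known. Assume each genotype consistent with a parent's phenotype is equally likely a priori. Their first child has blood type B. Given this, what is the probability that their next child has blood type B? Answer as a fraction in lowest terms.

Possible genotypes: Jamal ∈ {I^B I^B, I^B i}; Sami ∈ {I^A I^A, I^A i}.
Weight each parental genotype pair by prior × P(type-B child):
  I^B I^B × I^A i: posterior weight 2/3; P(next child type B) = 1/2.
  I^B i × I^A i: posterior weight 1/3; P(next child type B) = 1/4.
Weighted sum = 5/12.

5/12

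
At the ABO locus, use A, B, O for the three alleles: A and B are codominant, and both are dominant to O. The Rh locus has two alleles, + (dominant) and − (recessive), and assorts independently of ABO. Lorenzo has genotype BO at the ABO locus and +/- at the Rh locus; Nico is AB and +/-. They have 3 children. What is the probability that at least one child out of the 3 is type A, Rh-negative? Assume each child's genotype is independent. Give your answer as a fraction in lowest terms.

ABO cross BO × AB → 1/4 A, 1/2 B, 1/4 AB.
Rh cross +/- × +/- → 3/4 Rh+, 1/4 Rh-; so P(type A, Rh-negative) = 1/4 × 1/4 = 1/16 per child.
P(none) = (15/16)^3 = 3375/4096; P(at least one) = 1 − 3375/4096 = 721/4096.

721/4096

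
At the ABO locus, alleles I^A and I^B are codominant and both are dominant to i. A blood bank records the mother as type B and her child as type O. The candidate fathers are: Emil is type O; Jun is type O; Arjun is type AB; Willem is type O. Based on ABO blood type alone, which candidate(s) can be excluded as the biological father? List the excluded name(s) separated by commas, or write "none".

Arjun

A candidate is excluded only if no genotype consistent with his phenotype could produce a type O child with a type B mother.
Arjun (type AB): no genotype consistent with that phenotype can produce a type-O child with a type-B mother.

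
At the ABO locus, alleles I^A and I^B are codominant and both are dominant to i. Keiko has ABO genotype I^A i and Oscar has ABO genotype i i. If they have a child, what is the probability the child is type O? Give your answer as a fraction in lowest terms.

ABO cross I^A i × i i → offspring phenotypes: 1/2 O, 1/2 A.
So P(type O) = 1/2.

1/2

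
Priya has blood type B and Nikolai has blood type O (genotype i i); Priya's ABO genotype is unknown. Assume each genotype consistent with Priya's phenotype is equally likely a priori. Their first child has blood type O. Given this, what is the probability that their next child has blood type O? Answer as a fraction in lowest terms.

1/2

Possible genotypes: Priya ∈ {I^B I^B, I^B i}; Nikolai ∈ {i i}.
Weight each parental genotype pair by prior × P(type-O child):
  I^B i × i i: posterior weight 1; P(next child type O) = 1/2.
Weighted sum = 1/2.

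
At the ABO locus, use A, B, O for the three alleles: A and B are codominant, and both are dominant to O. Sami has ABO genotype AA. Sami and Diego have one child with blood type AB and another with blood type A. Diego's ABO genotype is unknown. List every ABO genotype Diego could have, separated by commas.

AB, BO

For each candidate genotype of Diego, check whether crossing it with AA can produce every observed child phenotype.
  AA → possible child types {A} ✗
  AB → possible child types {A, AB} ✓
  AO → possible child types {A} ✗
  BB → possible child types {AB} ✗
  BO → possible child types {A, AB} ✓
  OO → possible child types {A} ✗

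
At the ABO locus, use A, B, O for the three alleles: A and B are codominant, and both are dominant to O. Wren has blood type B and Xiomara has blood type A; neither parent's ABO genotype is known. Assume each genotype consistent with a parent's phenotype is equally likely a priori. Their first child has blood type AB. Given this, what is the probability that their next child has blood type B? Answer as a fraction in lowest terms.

Possible genotypes: Wren ∈ {BB, BO}; Xiomara ∈ {AA, AO}.
Weight each parental genotype pair by prior × P(type-AB child):
  BB × AA: posterior weight 4/9; P(next child type B) = 0.
  BB × AO: posterior weight 2/9; P(next child type B) = 1/2.
  BO × AA: posterior weight 2/9; P(next child type B) = 0.
  BO × AO: posterior weight 1/9; P(next child type B) = 1/4.
Weighted sum = 5/36.

5/36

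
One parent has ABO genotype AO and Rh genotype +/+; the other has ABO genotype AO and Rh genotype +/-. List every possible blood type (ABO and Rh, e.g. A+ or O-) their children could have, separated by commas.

Gametes from AO × AO give offspring ABO genotypes AA, AO, OO, i.e. phenotypes O, A.
Rh cross +/+ × +/- → phenotypes Rh+.
Combining independently: O+, A+.

O+, A+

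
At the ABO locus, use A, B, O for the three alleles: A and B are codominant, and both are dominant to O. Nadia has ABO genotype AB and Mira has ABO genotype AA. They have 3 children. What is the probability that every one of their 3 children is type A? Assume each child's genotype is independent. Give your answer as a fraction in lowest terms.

ABO cross AB × AA → 1/2 A, 1/2 AB.
So P(type A) = 1/2 per child.
All 3 independent: (1/2)^3 = 1/8.

1/8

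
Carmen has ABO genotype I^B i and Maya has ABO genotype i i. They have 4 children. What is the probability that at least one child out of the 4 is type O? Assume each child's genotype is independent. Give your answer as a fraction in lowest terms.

15/16

ABO cross I^B i × i i → 1/2 O, 1/2 B.
So P(type O) = 1/2 per child.
P(none) = (1/2)^4 = 1/16; P(at least one) = 1 − 1/16 = 15/16.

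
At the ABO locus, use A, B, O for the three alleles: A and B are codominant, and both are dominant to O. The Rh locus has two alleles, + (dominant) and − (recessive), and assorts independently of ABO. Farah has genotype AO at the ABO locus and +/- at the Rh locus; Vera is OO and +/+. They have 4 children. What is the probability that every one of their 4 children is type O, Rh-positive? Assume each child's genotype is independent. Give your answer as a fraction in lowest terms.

1/16

ABO cross AO × OO → 1/2 O, 1/2 A.
Rh cross +/- × +/+ → 1 Rh+; so P(type O, Rh-positive) = 1/2 × 1 = 1/2 per child.
All 4 independent: (1/2)^4 = 1/16.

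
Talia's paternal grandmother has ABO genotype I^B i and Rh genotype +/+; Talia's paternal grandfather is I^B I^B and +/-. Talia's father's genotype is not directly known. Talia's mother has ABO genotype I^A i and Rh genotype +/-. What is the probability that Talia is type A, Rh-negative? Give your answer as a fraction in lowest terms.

Talia's father's ABO genotype from I^B i × I^B I^B: 1/2 I^B I^B, 1/2 I^B i.
Crossing each possibility with the mother I^A i and summing P(type A): 1/2·0 + 1/2·1/4 = 1/8.
Similarly for Rh via the father's Rh distribution: P(Rh-) = 1/8.
Independent loci: 1/8 × 1/8 = 1/64.

1/64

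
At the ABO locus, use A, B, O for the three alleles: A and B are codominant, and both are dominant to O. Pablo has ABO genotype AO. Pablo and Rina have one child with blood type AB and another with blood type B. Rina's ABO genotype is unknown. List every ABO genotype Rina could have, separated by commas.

AB, BB, BO

For each candidate genotype of Rina, check whether crossing it with AO can produce every observed child phenotype.
  AA → possible child types {A} ✗
  AB → possible child types {A, B, AB} ✓
  AO → possible child types {O, A} ✗
  BB → possible child types {B, AB} ✓
  BO → possible child types {O, A, B, AB} ✓
  OO → possible child types {O, A} ✗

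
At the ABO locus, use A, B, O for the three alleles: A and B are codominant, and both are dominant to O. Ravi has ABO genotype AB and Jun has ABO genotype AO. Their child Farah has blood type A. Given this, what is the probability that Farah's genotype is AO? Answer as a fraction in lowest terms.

1/2

Cross AB × AO → 1/4 AA, 1/4 AB, 1/4 AO, 1/4 BO.
Type-A genotypes among offspring: AA (1/4), AO (1/4); total 1/2.
P(AO | type A) = (1/4) / (1/2) = 1/2.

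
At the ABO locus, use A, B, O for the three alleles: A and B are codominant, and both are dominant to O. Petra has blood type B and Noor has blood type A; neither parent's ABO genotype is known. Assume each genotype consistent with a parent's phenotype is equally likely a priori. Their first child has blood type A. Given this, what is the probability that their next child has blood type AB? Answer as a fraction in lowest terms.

5/12

Possible genotypes: Petra ∈ {BB, BO}; Noor ∈ {AA, AO}.
Weight each parental genotype pair by prior × P(type-A child):
  BO × AA: posterior weight 2/3; P(next child type AB) = 1/2.
  BO × AO: posterior weight 1/3; P(next child type AB) = 1/4.
Weighted sum = 5/12.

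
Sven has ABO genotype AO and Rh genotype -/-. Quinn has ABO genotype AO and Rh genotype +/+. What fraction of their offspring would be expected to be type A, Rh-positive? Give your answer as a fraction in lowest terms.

ABO cross AO × AO → offspring phenotypes: 1/4 O, 3/4 A.
Rh cross -/- × +/+ → 1 Rh+.
Independent loci: P(type A, Rh-positive) = 3/4 × 1 = 3/4.

3/4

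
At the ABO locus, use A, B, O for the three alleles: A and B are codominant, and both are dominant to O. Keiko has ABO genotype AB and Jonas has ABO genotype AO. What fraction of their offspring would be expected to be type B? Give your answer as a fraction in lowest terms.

1/4

ABO cross AB × AO → offspring phenotypes: 1/2 A, 1/4 B, 1/4 AB.
So P(type B) = 1/4.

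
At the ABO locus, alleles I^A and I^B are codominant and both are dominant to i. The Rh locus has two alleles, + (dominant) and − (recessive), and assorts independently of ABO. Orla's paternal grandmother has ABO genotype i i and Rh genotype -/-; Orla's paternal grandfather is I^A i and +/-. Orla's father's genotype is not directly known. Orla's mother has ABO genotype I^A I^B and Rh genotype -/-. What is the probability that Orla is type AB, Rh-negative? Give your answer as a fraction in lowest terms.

3/32

Orla's father's ABO genotype from i i × I^A i: 1/2 I^A i, 1/2 i i.
Crossing each possibility with the mother I^A I^B and summing P(type AB): 1/2·1/4 + 1/2·0 = 1/8.
Similarly for Rh via the father's Rh distribution: P(Rh-) = 3/4.
Independent loci: 1/8 × 3/4 = 3/32.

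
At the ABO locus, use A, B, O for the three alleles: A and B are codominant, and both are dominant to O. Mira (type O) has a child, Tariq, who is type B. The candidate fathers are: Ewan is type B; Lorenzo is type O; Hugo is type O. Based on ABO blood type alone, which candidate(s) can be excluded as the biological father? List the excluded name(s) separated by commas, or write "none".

A candidate is excluded only if no genotype consistent with his phenotype could produce a type B child with a type O mother.
Lorenzo (type O): no genotype consistent with that phenotype can produce a type-B child with a type-O mother.
Hugo (type O): no genotype consistent with that phenotype can produce a type-B child with a type-O mother.

Lorenzo, Hugo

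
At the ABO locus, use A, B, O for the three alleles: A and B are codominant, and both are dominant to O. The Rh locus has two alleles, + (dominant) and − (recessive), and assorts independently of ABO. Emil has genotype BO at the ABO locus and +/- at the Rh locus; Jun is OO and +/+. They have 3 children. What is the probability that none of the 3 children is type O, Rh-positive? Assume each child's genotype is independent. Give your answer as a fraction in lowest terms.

ABO cross BO × OO → 1/2 O, 1/2 B.
Rh cross +/- × +/+ → 1 Rh+; so P(type O, Rh-positive) = 1/2 × 1 = 1/2 per child.
P(not type O, Rh-positive) = 1/2 for one child; (1/2)^3 = 1/8.

1/8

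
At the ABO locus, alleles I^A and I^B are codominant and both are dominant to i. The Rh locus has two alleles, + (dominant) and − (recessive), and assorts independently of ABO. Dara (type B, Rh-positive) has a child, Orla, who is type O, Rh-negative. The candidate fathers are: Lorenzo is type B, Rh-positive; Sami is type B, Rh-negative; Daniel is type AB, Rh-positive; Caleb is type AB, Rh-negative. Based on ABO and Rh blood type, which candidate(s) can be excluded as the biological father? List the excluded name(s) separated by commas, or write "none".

A candidate is excluded only if no genotype consistent with his phenotype could produce a type O, Rh-negative child with a type B, Rh-positive mother.
Daniel (type AB, Rh+): no genotype consistent with that phenotype can produce a type-O Rh- child with a type-B mother.
Caleb (type AB, Rh-): no genotype consistent with that phenotype can produce a type-O Rh- child with a type-B mother.

Daniel, Caleb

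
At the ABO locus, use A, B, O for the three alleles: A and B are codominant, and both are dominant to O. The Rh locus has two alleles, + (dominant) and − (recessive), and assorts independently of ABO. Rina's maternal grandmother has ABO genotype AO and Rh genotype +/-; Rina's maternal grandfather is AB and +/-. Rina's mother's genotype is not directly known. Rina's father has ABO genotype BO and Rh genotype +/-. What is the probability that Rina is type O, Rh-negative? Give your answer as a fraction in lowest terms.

1/32

Rina's mother's ABO genotype from AO × AB: 1/4 AA, 1/4 AB, 1/4 AO, 1/4 BO.
Crossing each possibility with the father BO and summing P(type O): 1/4·0 + 1/4·0 + 1/4·1/4 + 1/4·1/4 = 1/8.
Similarly for Rh via the mother's Rh distribution: P(Rh-) = 1/4.
Independent loci: 1/8 × 1/4 = 1/32.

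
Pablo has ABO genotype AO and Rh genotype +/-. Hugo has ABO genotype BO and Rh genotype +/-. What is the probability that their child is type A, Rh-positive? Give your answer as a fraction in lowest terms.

3/16

ABO cross AO × BO → offspring phenotypes: 1/4 O, 1/4 A, 1/4 B, 1/4 AB.
Rh cross +/- × +/- → 3/4 Rh+, 1/4 Rh-.
Independent loci: P(type A, Rh-positive) = 1/4 × 3/4 = 3/16.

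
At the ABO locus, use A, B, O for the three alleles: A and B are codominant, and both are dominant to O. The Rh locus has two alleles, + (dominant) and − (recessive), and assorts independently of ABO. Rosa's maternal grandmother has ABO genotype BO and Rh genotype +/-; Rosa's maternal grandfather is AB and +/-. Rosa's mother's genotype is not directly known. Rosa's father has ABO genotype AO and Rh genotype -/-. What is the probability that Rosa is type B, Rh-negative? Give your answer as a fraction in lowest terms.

1/8

Rosa's mother's ABO genotype from BO × AB: 1/4 AB, 1/4 AO, 1/4 BB, 1/4 BO.
Crossing each possibility with the father AO and summing P(type B): 1/4·1/4 + 1/4·0 + 1/4·1/2 + 1/4·1/4 = 1/4.
Similarly for Rh via the mother's Rh distribution: P(Rh-) = 1/2.
Independent loci: 1/4 × 1/2 = 1/8.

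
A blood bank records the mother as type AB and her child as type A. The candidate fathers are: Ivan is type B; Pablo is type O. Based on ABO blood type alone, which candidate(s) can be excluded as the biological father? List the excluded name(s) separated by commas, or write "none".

A candidate is excluded only if no genotype consistent with his phenotype could produce a type A child with a type AB mother.
Every candidate has at least one consistent genotype combination, so none can be excluded.

none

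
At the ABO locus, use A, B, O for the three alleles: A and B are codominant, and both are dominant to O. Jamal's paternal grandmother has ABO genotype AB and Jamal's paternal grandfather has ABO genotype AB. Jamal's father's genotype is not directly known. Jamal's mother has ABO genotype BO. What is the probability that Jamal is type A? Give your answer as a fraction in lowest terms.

1/4

Jamal's father's ABO genotype from AB × AB: 1/4 AA, 1/2 AB, 1/4 BB.
Crossing each possibility with the mother BO and summing P(type A): 1/4·1/2 + 1/2·1/4 + 1/4·0 = 1/4.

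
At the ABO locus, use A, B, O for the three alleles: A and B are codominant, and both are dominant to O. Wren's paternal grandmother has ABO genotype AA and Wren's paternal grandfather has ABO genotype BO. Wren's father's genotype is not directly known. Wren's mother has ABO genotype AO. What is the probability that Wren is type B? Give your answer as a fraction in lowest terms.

Wren's father's ABO genotype from AA × BO: 1/2 AB, 1/2 AO.
Crossing each possibility with the mother AO and summing P(type B): 1/2·1/4 + 1/2·0 = 1/8.

1/8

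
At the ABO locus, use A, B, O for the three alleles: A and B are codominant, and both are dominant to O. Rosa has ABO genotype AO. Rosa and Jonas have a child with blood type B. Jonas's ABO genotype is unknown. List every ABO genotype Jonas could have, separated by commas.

AB, BB, BO

For each candidate genotype of Jonas, check whether crossing it with AO can produce every observed child phenotype.
  AA → possible child types {A} ✗
  AB → possible child types {A, B, AB} ✓
  AO → possible child types {O, A} ✗
  BB → possible child types {B, AB} ✓
  BO → possible child types {O, A, B, AB} ✓
  OO → possible child types {O, A} ✗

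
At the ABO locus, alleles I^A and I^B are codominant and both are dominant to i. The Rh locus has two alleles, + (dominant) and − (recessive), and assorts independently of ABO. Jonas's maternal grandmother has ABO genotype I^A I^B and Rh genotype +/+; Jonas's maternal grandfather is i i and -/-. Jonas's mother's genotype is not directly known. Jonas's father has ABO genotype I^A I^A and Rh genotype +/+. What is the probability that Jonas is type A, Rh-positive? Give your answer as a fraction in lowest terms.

3/4

Jonas's mother's ABO genotype from I^A I^B × i i: 1/2 I^A i, 1/2 I^B i.
Crossing each possibility with the father I^A I^A and summing P(type A): 1/2·1 + 1/2·1/2 = 3/4.
Similarly for Rh via the mother's Rh distribution: P(Rh+) = 1.
Independent loci: 3/4 × 1 = 3/4.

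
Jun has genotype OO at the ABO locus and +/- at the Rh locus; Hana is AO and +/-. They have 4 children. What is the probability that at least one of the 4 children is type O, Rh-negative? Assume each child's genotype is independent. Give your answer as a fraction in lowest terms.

1695/4096

ABO cross OO × AO → 1/2 O, 1/2 A.
Rh cross +/- × +/- → 3/4 Rh+, 1/4 Rh-; so P(type O, Rh-negative) = 1/2 × 1/4 = 1/8 per child.
P(none) = (7/8)^4 = 2401/4096; P(at least one) = 1 − 2401/4096 = 1695/4096.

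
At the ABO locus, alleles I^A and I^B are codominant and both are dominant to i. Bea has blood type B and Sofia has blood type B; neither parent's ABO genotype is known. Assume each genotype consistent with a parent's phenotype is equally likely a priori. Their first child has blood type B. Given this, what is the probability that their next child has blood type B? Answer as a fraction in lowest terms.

Possible genotypes: Bea ∈ {I^B I^B, I^B i}; Sofia ∈ {I^B I^B, I^B i}.
Weight each parental genotype pair by prior × P(type-B child):
  I^B I^B × I^B I^B: posterior weight 4/15; P(next child type B) = 1.
  I^B I^B × I^B i: posterior weight 4/15; P(next child type B) = 1.
  I^B i × I^B I^B: posterior weight 4/15; P(next child type B) = 1.
  I^B i × I^B i: posterior weight 1/5; P(next child type B) = 3/4.
Weighted sum = 19/20.

19/20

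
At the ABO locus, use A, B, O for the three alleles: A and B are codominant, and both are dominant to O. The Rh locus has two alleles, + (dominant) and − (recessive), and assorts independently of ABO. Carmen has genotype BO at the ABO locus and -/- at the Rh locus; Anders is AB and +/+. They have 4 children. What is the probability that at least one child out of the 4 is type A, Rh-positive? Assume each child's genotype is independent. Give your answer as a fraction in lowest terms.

ABO cross BO × AB → 1/4 A, 1/2 B, 1/4 AB.
Rh cross -/- × +/+ → 1 Rh+; so P(type A, Rh-positive) = 1/4 × 1 = 1/4 per child.
P(none) = (3/4)^4 = 81/256; P(at least one) = 1 − 81/256 = 175/256.

175/256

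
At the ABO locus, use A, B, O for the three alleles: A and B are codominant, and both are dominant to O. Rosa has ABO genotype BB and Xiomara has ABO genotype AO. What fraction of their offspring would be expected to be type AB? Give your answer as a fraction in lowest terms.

1/2

ABO cross BB × AO → offspring phenotypes: 1/2 B, 1/2 AB.
So P(type AB) = 1/2.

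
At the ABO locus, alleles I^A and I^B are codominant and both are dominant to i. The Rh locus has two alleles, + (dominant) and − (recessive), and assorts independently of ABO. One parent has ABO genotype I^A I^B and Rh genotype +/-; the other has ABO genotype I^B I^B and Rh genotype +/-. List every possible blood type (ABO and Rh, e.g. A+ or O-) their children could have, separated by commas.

Gametes from I^A I^B × I^B I^B give offspring ABO genotypes I^A I^B, I^B I^B, i.e. phenotypes B, AB.
Rh cross +/- × +/- → phenotypes Rh+, Rh-.
Combining independently: B+, B-, AB+, AB-.

B+, B-, AB+, AB-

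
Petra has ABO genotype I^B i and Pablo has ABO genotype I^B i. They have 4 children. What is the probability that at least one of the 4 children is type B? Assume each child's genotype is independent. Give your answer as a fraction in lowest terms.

255/256

ABO cross I^B i × I^B i → 1/4 O, 3/4 B.
So P(type B) = 3/4 per child.
P(none) = (1/4)^4 = 1/256; P(at least one) = 1 − 1/256 = 255/256.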